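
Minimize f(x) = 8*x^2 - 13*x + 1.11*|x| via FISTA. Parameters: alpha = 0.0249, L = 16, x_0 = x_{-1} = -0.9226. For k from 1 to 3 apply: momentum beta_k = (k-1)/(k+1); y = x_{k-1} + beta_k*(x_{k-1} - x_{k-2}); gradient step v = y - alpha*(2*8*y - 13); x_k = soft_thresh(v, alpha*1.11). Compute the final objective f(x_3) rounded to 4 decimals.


FISTA on f(x) = 8*x^2 - 13*x + 1.11*|x|
L = 16, alpha = 0.0249
Iteration 1: beta = 0.0, y = -0.9226 + 0.0*(-0.9226 + 0.9226) = -0.9226
  grad(y) = -27.7616, v = y - alpha*grad = -0.2313
  prox(v) = soft_thresh(-0.2313, 0.0276) = -0.2037
Iteration 2: beta = 0.3333, y = -0.2037 + 0.3333*(-0.2037 + 0.9226) = 0.0359
  grad(y) = -12.425, v = y - alpha*grad = 0.3453
  prox(v) = soft_thresh(0.3453, 0.0276) = 0.3177
Iteration 3: beta = 0.5, y = 0.3177 + 0.5*(0.3177 + 0.2037) = 0.5784
  grad(y) = -3.7461, v = y - alpha*grad = 0.6716
  prox(v) = soft_thresh(0.6716, 0.0276) = 0.644
f(x_3) = 8*0.644^2 - 13*0.644 + 1.11*|0.644| = -4.3393


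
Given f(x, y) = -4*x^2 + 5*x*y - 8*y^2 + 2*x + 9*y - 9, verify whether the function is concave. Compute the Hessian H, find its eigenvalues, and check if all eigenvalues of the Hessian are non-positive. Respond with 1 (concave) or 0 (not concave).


The Hessian of f(x,y) = -4*x^2 + 5*x*y - 8*y^2 + 2*x + 9*y - 9 is:
H = [[-8, 5], [5, -16]]
Trace = -8 - 16 = -24
Determinant = -8*-16 - (5)^2 = 103
Discriminant = (-24)^2 - 4*103 = 164.0
Eigenvalues: lambda_1 = -18.4031, lambda_2 = -5.5969
The function is concave.

1


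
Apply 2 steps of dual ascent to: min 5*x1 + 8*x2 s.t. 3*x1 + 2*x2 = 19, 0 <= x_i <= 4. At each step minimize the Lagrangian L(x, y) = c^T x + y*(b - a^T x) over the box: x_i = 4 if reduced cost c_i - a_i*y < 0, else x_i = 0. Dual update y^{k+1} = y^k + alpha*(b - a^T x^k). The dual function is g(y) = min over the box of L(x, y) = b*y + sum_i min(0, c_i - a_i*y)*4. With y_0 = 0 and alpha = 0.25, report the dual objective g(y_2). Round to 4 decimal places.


Dual ascent for LP: min 5*x1 + 8*x2, 3*x1 + 2*x2 = 19, 0 <= x_i <= 4
Step 1: y^k = 0.0, reduced costs: (5.0, 8.0)
  x^k = (0.0, 0.0), subgradient = b - a^T x = 19.0
  y^{k+1} = 0.0 + 0.25*19.0 = 4.75
Step 2: y^k = 4.75, reduced costs: (-9.25, -1.5)
  x^k = (4.0, 4.0), subgradient = b - a^T x = -1.0
  y^{k+1} = 4.75 + 0.25*-1.0 = 4.5
Dual objective at y_2 = 4.5: reduced costs (-8.5, -1.0), box minimizer x = (4.0, 4.0)
g(y_2) = b*y + (c1 - a1*y)*x1 + (c2 - a2*y)*x2 = 19*4.5 + (-8.5)*4.0 + (-1.0)*4.0 = 85.5 - 34.0 - 4.0 = 47.5


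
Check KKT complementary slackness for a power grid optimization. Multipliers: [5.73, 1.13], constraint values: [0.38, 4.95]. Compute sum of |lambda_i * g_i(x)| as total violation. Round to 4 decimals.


KKT complementary slackness check:
lambda_1 * g_1 = 5.73 * 0.38 = 2.1774
lambda_2 * g_2 = 1.13 * 4.95 = 5.5935
Total violation = 2.1774 + 5.5935 = 7.7709


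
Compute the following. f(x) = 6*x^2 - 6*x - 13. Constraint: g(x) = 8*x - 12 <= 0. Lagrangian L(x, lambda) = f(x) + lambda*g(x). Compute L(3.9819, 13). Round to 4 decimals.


Step 1: Evaluate f(x).
f(3.9819) = 6*3.9819^2 - 6*3.9819 - 13 = 58.2418
Step 2: Evaluate g(x).
g(3.9819) = 8*3.9819 - 12 = 19.8552
Step 3: Compute Lagrangian.
L = 58.2418 + 13*19.8552 = 316.3594


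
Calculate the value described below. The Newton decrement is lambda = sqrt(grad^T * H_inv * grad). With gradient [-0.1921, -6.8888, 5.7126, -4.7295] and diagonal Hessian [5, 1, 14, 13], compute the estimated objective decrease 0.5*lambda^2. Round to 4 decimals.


Step 1: H is diagonal, so H^(-1) * g = [-0.0384, -6.8888, 0.408, -0.3638].
Step 2: g^T H^(-1) g = sum_i g_i^2 / H_ii
  = (-0.1921)^2/5 + (-6.8888)^2/1 + (5.7126)^2/14 + (-4.7295)^2/13
  = 0.0074 + 47.4556 + 2.331 + 1.7206 = 51.5146
Step 3: Objective decrease = 0.5 * g^T H^(-1) g = 25.7573


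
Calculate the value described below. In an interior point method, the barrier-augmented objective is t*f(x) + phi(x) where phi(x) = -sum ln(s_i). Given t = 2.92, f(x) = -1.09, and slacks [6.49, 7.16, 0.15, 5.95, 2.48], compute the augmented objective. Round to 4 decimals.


Step 1: Compute log-barrier.
ln values: [1.8703, 1.9685, -1.8971, 1.7834, 0.9083]
phi = -(1.8703 + 1.9685 - 1.8971 + 1.7834 + 0.9083) = -4.6333
Step 2: Compute augmented objective.
t*f(x) = 2.92*-1.09 = -3.1828
Total = -3.1828 - 4.6333 = -7.8161


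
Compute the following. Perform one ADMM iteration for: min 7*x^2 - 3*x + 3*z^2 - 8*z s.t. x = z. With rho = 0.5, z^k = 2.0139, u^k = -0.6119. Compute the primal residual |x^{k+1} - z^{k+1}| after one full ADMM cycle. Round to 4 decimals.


ADMM iteration with rho = 0.5, z^k = 2.0139, u^k = -0.6119
Step 1: x-update.
Minimize 7*x^2 - 3*x + (0.5/2)*(x - 2.0139 - 0.6119)^2
FOC: (2*7 + 0.5)*x = 3 + 0.5*(2.0139 + 0.6119)
x^{k+1} = 0.2974
Step 2: z-update.
Minimize 3*z^2 - 8*z + (0.5/2)*(0.2974 - z - 0.6119)^2
FOC: (2*3 + 0.5)*z = 8 + 0.5*(0.2974 - 0.6119)
z^{k+1} = 1.2066
Step 3: u-update.
u^{k+1} = -0.6119 + 0.2974 - 1.2066 = -1.521
Step 4: Primal residual = |0.2974 - 1.2066| = 0.9091


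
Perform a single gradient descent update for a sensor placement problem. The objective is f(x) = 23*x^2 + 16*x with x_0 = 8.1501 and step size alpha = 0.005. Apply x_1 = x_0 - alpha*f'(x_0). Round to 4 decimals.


We compute the gradient at x_0 and apply the update.
f'(x) = 46*x + 16
f'(8.1501) = 46*8.1501 + 16 = 390.9046
x_1 = 8.1501 - 0.005*390.9046 = 6.1956


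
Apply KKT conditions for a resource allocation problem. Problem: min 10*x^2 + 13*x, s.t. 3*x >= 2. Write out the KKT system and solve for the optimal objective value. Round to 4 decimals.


Step 1: Try lambda = 0 (constraint inactive).
x_unc = -13/(2*10) = -0.65
Check: 3*-0.65 = -1.95 < 2 -- violated!
Step 2: Constraint must be active: 3*x = 2
x* = 2/3 = 0.6667 (rounded; the exact value 2/3 is used below)
lambda = (2*10*(2/3) + 13)/3 = 8.7778
Step 3: Compute optimal value.
f(x*) = 10*(2/3)^2 + 13*(2/3) = 13.1111


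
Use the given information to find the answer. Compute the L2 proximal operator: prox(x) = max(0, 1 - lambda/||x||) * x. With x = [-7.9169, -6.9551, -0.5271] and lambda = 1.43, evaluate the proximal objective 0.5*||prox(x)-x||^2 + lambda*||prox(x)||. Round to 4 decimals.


Step 1: Compute ||x||.
||x|| = 10.5512
Step 2: Compute scaling factor.
scale = max(0, 1 - 1.43/10.5512) = 0.8645
Step 3: prox(x) = [-6.8439, -6.0125, -0.4557]
||prox(x)|| = 9.1212
Step 4: Proximal objective.
0.5*||prox-x||^2 = 1.0225
lambda*||prox|| = 13.0433
Total = 14.0658


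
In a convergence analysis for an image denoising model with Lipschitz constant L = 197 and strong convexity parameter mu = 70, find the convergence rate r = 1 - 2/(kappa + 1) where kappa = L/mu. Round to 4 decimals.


Step 1: Compute the condition number.
kappa = L/mu = 197/70 = 2.8143
Step 2: Compute the convergence rate.
r = 1 - 2/(kappa + 1) = 1 - 2*mu/(L + mu) = (L - mu)/(L + mu) = 127/267 = 0.4757


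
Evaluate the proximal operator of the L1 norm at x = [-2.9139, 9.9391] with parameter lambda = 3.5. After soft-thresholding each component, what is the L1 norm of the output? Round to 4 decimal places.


Soft-thresholding with lambda = 3.5:
prox(-2.9139) = sign(-2.9139)*max(|-2.9139| - 3.5, 0) = 0.0
prox(9.9391) = sign(9.9391)*max(|9.9391| - 3.5, 0) = 6.4391
prox(x) = [0.0, 6.4391]
||prox(x)||_1 = 0.0 + 6.4391 = 6.4391


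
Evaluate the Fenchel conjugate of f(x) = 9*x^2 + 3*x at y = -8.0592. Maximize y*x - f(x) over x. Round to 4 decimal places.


f*(y) = sup_x {y*x - a*x^2 - b*x} = sup_x {(y-b)*x - a*x^2}
FOC: (y - b) - 2a*x = 0 => x* = (y - b)/(2a)
x* = (-8.0592 - 3)/(2*9) = -0.6144
f*(-8.0592) = (y-b)^2/(4a) = (-8.0592 - 3)^2/(4*9)
= 122.3059/36 = 3.3974


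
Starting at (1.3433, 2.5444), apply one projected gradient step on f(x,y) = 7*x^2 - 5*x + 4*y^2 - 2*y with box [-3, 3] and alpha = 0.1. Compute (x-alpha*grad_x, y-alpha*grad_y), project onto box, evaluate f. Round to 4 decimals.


Step 1: Compute gradient at (1.3433, 2.5444).
grad_x = 2*7*1.3433 - 5 = 13.8062
grad_y = 2*4*2.5444 - 2 = 18.3552
Step 2: Gradient step.
x_raw = 1.3433 - 0.1*13.8062 = -0.0373
y_raw = 2.5444 - 0.1*18.3552 = 0.7089
Step 3: Project onto [-3, 3].
x_proj = clip(-0.0373) = -0.0373
y_proj = clip(0.7089) = 0.7089
Step 4: Evaluate f.
f(-0.0373, 0.7089) = 0.7886


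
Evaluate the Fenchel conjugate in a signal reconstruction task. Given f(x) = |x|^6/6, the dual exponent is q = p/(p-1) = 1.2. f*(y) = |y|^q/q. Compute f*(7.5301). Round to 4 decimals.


The conjugate exponent q satisfies 1/p + 1/q = 1.
p = 6, so q = 6/(6 - 1) = 1.2
|y|^q = 7.5301^1.2 = 11.2762
f*(7.5301) = 11.2762 / 1.2 = 9.3968


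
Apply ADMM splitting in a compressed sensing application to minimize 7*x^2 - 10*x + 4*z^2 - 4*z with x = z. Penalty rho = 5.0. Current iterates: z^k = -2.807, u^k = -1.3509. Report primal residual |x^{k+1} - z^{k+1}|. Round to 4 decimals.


ADMM iteration with rho = 5.0, z^k = -2.807, u^k = -1.3509
Step 1: x-update.
Minimize 7*x^2 - 10*x + (5.0/2)*(x + 2.807 - 1.3509)^2
FOC: (2*7 + 5.0)*x = 10 + 5.0*(-2.807 + 1.3509)
x^{k+1} = 0.1431
Step 2: z-update.
Minimize 4*z^2 - 4*z + (5.0/2)*(0.1431 - z - 1.3509)^2
FOC: (2*4 + 5.0)*z = 4 + 5.0*(0.1431 - 1.3509)
z^{k+1} = -0.1568
Step 3: u-update.
u^{k+1} = -1.3509 + 0.1431 + 0.1568 = -1.0509
Step 4: Primal residual = |0.1431 + 0.1568| = 0.3


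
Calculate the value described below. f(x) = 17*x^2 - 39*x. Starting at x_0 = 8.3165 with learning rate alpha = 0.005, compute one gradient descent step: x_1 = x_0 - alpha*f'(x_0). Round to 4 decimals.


We compute the gradient at x_0 and apply the update.
f'(x) = 34*x - 39
f'(8.3165) = 34*8.3165 - 39 = 243.761
x_1 = 8.3165 - 0.005*243.761 = 7.0977


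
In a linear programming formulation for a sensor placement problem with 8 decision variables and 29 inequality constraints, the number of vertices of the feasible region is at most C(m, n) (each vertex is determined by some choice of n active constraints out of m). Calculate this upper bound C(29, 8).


Each vertex corresponds to some choice of n active constraints out of m, so the number of vertices is at most C(m, n) = m! / (n!(m-n)!).
m = 29, n = 8
Numerator: 29 * 28 * 27 * 26 * 25 * 24 * 23 * 22
Denominator: 8! = 40320
C(29, 8) = 4292145


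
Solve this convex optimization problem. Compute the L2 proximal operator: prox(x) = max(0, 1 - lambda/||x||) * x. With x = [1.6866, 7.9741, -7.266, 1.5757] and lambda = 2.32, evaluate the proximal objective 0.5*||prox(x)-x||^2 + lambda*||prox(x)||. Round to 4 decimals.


Step 1: Compute ||x||.
||x|| = 11.0322
Step 2: Compute scaling factor.
scale = max(0, 1 - 2.32/11.0322) = 0.7897
Step 3: prox(x) = [1.3319, 6.2972, -5.738, 1.2443]
||prox(x)|| = 8.7122
Step 4: Proximal objective.
0.5*||prox-x||^2 = 2.6912
lambda*||prox|| = 20.2123
Total = 22.9034


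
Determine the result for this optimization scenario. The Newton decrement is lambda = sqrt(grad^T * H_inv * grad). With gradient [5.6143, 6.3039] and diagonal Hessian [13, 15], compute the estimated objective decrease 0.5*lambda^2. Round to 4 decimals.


Step 1: H is diagonal, so H^(-1) * g = [0.4319, 0.4203].
Step 2: g^T H^(-1) g = sum_i g_i^2 / H_ii
  = (5.6143)^2/13 + (6.3039)^2/15
  = 2.4246 + 2.6493 = 5.0739
Step 3: Objective decrease = 0.5 * g^T H^(-1) g = 2.537


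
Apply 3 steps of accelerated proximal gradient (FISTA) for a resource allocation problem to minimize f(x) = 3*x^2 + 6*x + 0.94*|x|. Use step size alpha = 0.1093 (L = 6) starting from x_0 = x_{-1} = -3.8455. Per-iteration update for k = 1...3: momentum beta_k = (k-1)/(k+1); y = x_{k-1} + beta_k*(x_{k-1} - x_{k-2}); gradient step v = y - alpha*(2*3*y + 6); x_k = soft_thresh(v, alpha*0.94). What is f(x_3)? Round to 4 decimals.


FISTA on f(x) = 3*x^2 + 6*x + 0.94*|x|
L = 6, alpha = 0.1093
Iteration 1: beta = 0.0, y = -3.8455 + 0.0*(-3.8455 + 3.8455) = -3.8455
  grad(y) = -17.073, v = y - alpha*grad = -1.9794
  prox(v) = soft_thresh(-1.9794, 0.1027) = -1.8767
Iteration 2: beta = 0.3333, y = -1.8767 + 0.3333*(-1.8767 + 3.8455) = -1.2204
  grad(y) = -1.3224, v = y - alpha*grad = -1.0759
  prox(v) = soft_thresh(-1.0759, 0.1027) = -0.9731
Iteration 3: beta = 0.5, y = -0.9731 + 0.5*(-0.9731 + 1.8767) = -0.5213
  grad(y) = 2.8719, v = y - alpha*grad = -0.8352
  prox(v) = soft_thresh(-0.8352, 0.1027) = -0.7325
f(x_3) = 3*(-0.7325)^2 + 6*(-0.7325) + 0.94*|-0.7325| = -2.0968


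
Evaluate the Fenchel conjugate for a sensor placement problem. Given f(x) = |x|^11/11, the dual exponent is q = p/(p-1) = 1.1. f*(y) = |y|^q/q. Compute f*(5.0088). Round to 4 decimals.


The conjugate exponent q satisfies 1/p + 1/q = 1.
p = 11, so q = 11/(11 - 1) = 1.1
|y|^q = 5.0088^1.1 = 5.8845
f*(5.0088) = 5.8845 / 1.1 = 5.3495


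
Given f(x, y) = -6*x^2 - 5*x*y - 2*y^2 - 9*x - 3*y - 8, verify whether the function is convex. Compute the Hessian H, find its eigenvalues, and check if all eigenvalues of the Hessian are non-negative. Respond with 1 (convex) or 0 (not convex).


The Hessian of f(x,y) = -6*x^2 - 5*x*y - 2*y^2 - 9*x - 3*y - 8 is:
H = [[-12, -5], [-5, -4]]
Trace = -12 - 4 = -16
Determinant = -12*-4 - (-5)^2 = 23
Discriminant = (-16)^2 - 4*23 = 164.0
Eigenvalues: lambda_1 = -14.4031, lambda_2 = -1.5969
The function is not convex.

0


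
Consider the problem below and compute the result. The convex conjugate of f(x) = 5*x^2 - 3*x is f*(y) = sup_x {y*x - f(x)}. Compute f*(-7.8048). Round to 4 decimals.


f*(y) = sup_x {y*x - a*x^2 - b*x} = sup_x {(y-b)*x - a*x^2}
FOC: (y - b) - 2a*x = 0 => x* = (y - b)/(2a)
x* = (-7.8048 + 3)/(2*5) = -0.4805
f*(-7.8048) = (y-b)^2/(4a) = (-7.8048 + 3)^2/(4*5)
= 23.0861/20 = 1.1543


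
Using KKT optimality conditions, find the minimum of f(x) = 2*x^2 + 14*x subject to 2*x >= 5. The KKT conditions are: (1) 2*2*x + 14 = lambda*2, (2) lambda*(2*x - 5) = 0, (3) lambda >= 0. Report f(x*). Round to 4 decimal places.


Step 1: Try lambda = 0 (constraint inactive).
x_unc = -14/(2*2) = -3.5
Check: 2*-3.5 = -7.0 < 5 -- violated!
Step 2: Constraint must be active: 2*x = 5
x* = 5/2 = 2.5
lambda = (2*2*2.5 + 14)/2 = 12.0
Step 3: Compute optimal value.
f(x*) = 2*2.5^2 + 14*2.5 = 47.5


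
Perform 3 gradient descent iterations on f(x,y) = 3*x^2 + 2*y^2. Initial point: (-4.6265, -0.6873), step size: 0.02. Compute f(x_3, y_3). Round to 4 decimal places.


Gradient descent on f(x,y) = 3*x^2 + 2*y^2.
Starting point: (-4.6265, -0.6873), alpha = 0.02
Step 1: grad_x = 2*3*-4.6265 = -27.759, grad_y = 2*2*-0.6873 = -2.7492
  x_1 = -4.6265 - 0.02*-27.759 = -4.0713
  y_1 = -0.6873 - 0.02*-2.7492 = -0.6323
Step 2: grad_x = 2*3*-4.0713 = -24.4279, grad_y = 2*2*-0.6323 = -2.5293
  x_2 = -4.0713 - 0.02*-24.4279 = -3.5828
  y_2 = -0.6323 - 0.02*-2.5293 = -0.5817
Step 3: grad_x = 2*3*-3.5828 = -21.4966, grad_y = 2*2*-0.5817 = -2.3269
  x_3 = -3.5828 - 0.02*-21.4966 = -3.1528
  y_3 = -0.5817 - 0.02*-2.3269 = -0.5352
f(-3.1528, -0.5352) = 3*(-3.1528)^2 + 2*(-0.5352)^2 = 30.3939


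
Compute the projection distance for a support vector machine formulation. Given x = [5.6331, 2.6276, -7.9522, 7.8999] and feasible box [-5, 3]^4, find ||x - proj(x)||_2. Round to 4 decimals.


Project each component onto [-5, 3].
clip(5.6331) = 3.0, clip(2.6276) = 2.6276, clip(-7.9522) = -5.0, clip(7.8999) = 3.0
Projection = [3.0, 2.6276, -5.0, 3.0]
Squared diffs: [6.9332, 0.0, 8.7155, 24.009]
Distance = sqrt(39.6577) = 6.2974


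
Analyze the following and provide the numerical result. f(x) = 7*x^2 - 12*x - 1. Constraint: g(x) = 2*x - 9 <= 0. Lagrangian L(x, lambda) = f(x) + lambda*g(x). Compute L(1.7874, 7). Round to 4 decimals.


Step 1: Evaluate f(x).
f(1.7874) = 7*1.7874^2 - 12*1.7874 - 1 = -0.0852
Step 2: Evaluate g(x).
g(1.7874) = 2*1.7874 - 9 = -5.4252
Step 3: Compute Lagrangian.
L = -0.0852 + 7*-5.4252 = -38.0616


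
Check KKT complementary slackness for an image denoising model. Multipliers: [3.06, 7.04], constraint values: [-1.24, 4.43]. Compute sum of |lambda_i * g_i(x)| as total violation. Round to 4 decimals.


KKT complementary slackness check:
lambda_1 * g_1 = 3.06 * -1.24 = -3.7944
lambda_2 * g_2 = 7.04 * 4.43 = 31.1872
Total violation = 3.7944 + 31.1872 = 34.9816


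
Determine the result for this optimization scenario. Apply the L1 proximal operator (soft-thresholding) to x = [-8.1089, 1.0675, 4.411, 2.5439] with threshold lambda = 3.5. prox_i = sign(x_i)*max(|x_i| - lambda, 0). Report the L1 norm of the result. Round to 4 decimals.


Soft-thresholding with lambda = 3.5:
prox(-8.1089) = sign(-8.1089)*max(|-8.1089| - 3.5, 0) = -4.6089
prox(1.0675) = sign(1.0675)*max(|1.0675| - 3.5, 0) = 0.0
prox(4.411) = sign(4.411)*max(|4.411| - 3.5, 0) = 0.911
prox(2.5439) = sign(2.5439)*max(|2.5439| - 3.5, 0) = 0.0
prox(x) = [-4.6089, 0.0, 0.911, 0.0]
||prox(x)||_1 = 4.6089 + 0.0 + 0.911 + 0.0 = 5.5199


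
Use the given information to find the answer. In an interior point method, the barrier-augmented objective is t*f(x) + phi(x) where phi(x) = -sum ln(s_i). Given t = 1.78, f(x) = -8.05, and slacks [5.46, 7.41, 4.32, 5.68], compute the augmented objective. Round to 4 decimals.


Step 1: Compute log-barrier.
ln values: [1.6974, 2.0028, 1.4633, 1.737]
phi = -(1.6974 + 2.0028 + 1.4633 + 1.737) = -6.9005
Step 2: Compute augmented objective.
t*f(x) = 1.78*-8.05 = -14.329
Total = -14.329 - 6.9005 = -21.2295


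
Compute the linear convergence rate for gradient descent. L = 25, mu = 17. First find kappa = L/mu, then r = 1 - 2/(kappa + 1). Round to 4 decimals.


Step 1: Compute the condition number.
kappa = L/mu = 25/17 = 1.4706
Step 2: Compute the convergence rate.
r = 1 - 2/(kappa + 1) = 1 - 2*mu/(L + mu) = (L - mu)/(L + mu) = 8/42 = 0.1905


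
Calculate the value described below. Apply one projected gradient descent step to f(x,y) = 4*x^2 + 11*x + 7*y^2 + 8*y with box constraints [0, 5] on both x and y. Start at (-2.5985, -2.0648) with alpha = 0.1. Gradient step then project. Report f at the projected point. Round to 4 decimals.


Step 1: Compute gradient at (-2.5985, -2.0648).
grad_x = 2*4*-2.5985 + 11 = -9.788
grad_y = 2*7*-2.0648 + 8 = -20.9072
Step 2: Gradient step.
x_raw = -2.5985 - 0.1*-9.788 = -1.6197
y_raw = -2.0648 - 0.1*-20.9072 = 0.0259
Step 3: Project onto [0, 5].
x_proj = clip(-1.6197) = 0.0
y_proj = clip(0.0259) = 0.0259
Step 4: Evaluate f.
f(0.0, 0.0259) = 0.2121


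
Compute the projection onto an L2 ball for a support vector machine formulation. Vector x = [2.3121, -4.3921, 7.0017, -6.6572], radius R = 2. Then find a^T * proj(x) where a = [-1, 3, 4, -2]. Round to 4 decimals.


Step 1: Compute ||x|| (intermediates to 6 decimals).
||x|| = sqrt(2.3121^2 + (-4.3921)^2 + 7.0017^2 + (-6.6572)^2) = 10.861789
Step 2: Project.
Since ||x|| > R, scale = R/||x|| = 2/10.861789 = 0.184132, proj(x) = scale * x
proj(x) = [0.425732, -0.808726, 1.289237, -1.225804]
Step 3: Dot product.
a^T * proj(x) = -1*0.425732 + 3*(-0.808726) + 4*1.289237 - 2*(-1.225804) = 4.7566


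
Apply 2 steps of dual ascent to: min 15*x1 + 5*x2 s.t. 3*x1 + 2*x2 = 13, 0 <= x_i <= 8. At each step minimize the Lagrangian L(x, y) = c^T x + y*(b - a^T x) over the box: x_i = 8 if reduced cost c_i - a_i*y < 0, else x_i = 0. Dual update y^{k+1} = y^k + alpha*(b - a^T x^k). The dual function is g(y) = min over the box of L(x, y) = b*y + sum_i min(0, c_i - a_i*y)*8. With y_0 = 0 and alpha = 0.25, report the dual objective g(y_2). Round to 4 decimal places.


Dual ascent for LP: min 15*x1 + 5*x2, 3*x1 + 2*x2 = 13, 0 <= x_i <= 8
Step 1: y^k = 0.0, reduced costs: (15.0, 5.0)
  x^k = (0.0, 0.0), subgradient = b - a^T x = 13.0
  y^{k+1} = 0.0 + 0.25*13.0 = 3.25
Step 2: y^k = 3.25, reduced costs: (5.25, -1.5)
  x^k = (0.0, 8.0), subgradient = b - a^T x = -3.0
  y^{k+1} = 3.25 + 0.25*-3.0 = 2.5
Dual objective at y_2 = 2.5: reduced costs (7.5, 0.0), box minimizer x = (0.0, 0.0)
g(y_2) = b*y + (c1 - a1*y)*x1 + (c2 - a2*y)*x2 = 13*2.5 + 7.5*0.0 + 0.0*0.0 = 32.5 + 0.0 + 0.0 = 32.5


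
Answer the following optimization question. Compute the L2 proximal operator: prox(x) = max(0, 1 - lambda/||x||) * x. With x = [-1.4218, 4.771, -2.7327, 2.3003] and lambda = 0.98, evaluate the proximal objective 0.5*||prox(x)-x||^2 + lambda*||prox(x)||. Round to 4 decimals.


Step 1: Compute ||x||.
||x|| = 6.1272
Step 2: Compute scaling factor.
scale = max(0, 1 - 0.98/6.1272) = 0.8401
Step 3: prox(x) = [-1.1944, 4.0079, -2.2956, 1.9324]
||prox(x)|| = 5.1472
Step 4: Proximal objective.
0.5*||prox-x||^2 = 0.4802
lambda*||prox|| = 5.0443
Total = 5.5245


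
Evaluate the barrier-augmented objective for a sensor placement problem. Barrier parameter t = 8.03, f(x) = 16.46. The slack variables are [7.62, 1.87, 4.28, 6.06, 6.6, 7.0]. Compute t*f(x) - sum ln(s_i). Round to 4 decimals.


Step 1: Compute log-barrier.
ln values: [2.0308, 0.6259, 1.454, 1.8017, 1.8871, 1.9459]
phi = -(2.0308 + 0.6259 + 1.454 + 1.8017 + 1.8871 + 1.9459) = -9.7454
Step 2: Compute augmented objective.
t*f(x) = 8.03*16.46 = 132.1738
Total = 132.1738 - 9.7454 = 122.4284


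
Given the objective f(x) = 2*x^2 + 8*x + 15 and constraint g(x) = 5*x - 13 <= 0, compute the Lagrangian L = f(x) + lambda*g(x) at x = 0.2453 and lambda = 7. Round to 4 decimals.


Step 1: Evaluate f(x).
f(0.2453) = 2*0.2453^2 + 8*0.2453 + 15 = 17.0827
Step 2: Evaluate g(x).
g(0.2453) = 5*0.2453 - 13 = -11.7735
Step 3: Compute Lagrangian.
L = 17.0827 + 7*-11.7735 = -65.3318


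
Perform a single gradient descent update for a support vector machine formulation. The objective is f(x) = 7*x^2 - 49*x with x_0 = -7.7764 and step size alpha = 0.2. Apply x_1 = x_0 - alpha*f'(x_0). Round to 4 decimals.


We compute the gradient at x_0 and apply the update.
f'(x) = 14*x - 49
f'(-7.7764) = 14*-7.7764 - 49 = -157.8696
x_1 = -7.7764 - 0.2*-157.8696 = 23.7975


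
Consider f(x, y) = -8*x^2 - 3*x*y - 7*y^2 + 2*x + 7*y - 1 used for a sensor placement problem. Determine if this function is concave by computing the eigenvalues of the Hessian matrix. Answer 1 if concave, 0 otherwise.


The Hessian of f(x,y) = -8*x^2 - 3*x*y - 7*y^2 + 2*x + 7*y - 1 is:
H = [[-16, -3], [-3, -14]]
Trace = -16 - 14 = -30
Determinant = -16*-14 - (-3)^2 = 215
Discriminant = (-30)^2 - 4*215 = 40.0
Eigenvalues: lambda_1 = -18.1623, lambda_2 = -11.8377
The function is concave.

1


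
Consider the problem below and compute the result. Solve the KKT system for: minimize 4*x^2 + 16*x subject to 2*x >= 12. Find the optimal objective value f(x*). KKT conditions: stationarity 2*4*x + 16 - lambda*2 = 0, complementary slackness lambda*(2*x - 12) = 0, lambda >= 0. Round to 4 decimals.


Step 1: Try lambda = 0 (constraint inactive).
x_unc = -16/(2*4) = -2.0
Check: 2*-2.0 = -4.0 < 12 -- violated!
Step 2: Constraint must be active: 2*x = 12
x* = 12/2 = 6.0
lambda = (2*4*6.0 + 16)/2 = 32.0
Step 3: Compute optimal value.
f(x*) = 4*6.0^2 + 16*6.0 = 240.0


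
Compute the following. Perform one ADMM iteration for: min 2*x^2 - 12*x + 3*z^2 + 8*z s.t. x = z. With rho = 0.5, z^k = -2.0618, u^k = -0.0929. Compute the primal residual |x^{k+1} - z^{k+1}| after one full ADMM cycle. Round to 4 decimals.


ADMM iteration with rho = 0.5, z^k = -2.0618, u^k = -0.0929
Step 1: x-update.
Minimize 2*x^2 - 12*x + (0.5/2)*(x + 2.0618 - 0.0929)^2
FOC: (2*2 + 0.5)*x = 12 + 0.5*(-2.0618 + 0.0929)
x^{k+1} = 2.4479
Step 2: z-update.
Minimize 3*z^2 + 8*z + (0.5/2)*(2.4479 - z - 0.0929)^2
FOC: (2*3 + 0.5)*z = -8 + 0.5*(2.4479 - 0.0929)
z^{k+1} = -1.0496
Step 3: u-update.
u^{k+1} = -0.0929 + 2.4479 + 1.0496 = 3.4046
Step 4: Primal residual = |2.4479 + 1.0496| = 3.4975


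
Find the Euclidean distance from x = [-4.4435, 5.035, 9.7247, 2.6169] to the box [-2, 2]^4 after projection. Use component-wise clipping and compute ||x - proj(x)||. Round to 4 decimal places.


Project each component onto [-2, 2].
clip(-4.4435) = -2.0, clip(5.035) = 2.0, clip(9.7247) = 2.0, clip(2.6169) = 2.0
Projection = [-2.0, 2.0, 2.0, 2.0]
Squared diffs: [5.9707, 9.2112, 59.671, 0.3806]
Distance = sqrt(75.2335) = 8.6737


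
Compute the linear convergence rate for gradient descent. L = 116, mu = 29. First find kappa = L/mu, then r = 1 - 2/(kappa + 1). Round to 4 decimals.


Step 1: Compute the condition number.
kappa = L/mu = 116/29 = 4.0
Step 2: Compute the convergence rate.
r = 1 - 2/(kappa + 1) = 1 - 2*mu/(L + mu) = (L - mu)/(L + mu) = 87/145 = 0.6


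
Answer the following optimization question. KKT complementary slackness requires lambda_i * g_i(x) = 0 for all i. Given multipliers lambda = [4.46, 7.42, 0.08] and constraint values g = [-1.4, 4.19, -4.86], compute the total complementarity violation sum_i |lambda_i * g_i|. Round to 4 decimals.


KKT complementary slackness check:
lambda_1 * g_1 = 4.46 * -1.4 = -6.244
lambda_2 * g_2 = 7.42 * 4.19 = 31.0898
lambda_3 * g_3 = 0.08 * -4.86 = -0.3888
Total violation = 6.244 + 31.0898 + 0.3888 = 37.7226


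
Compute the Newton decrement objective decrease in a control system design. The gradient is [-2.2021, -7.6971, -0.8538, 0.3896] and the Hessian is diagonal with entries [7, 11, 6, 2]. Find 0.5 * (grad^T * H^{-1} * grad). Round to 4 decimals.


Step 1: H is diagonal, so H^(-1) * g = [-0.3146, -0.6997, -0.1423, 0.1948].
Step 2: g^T H^(-1) g = sum_i g_i^2 / H_ii
  = (-2.2021)^2/7 + (-7.6971)^2/11 + (-0.8538)^2/6 + (0.3896)^2/2
  = 0.6927 + 5.3859 + 0.1215 + 0.0759 = 6.2761
Step 3: Objective decrease = 0.5 * g^T H^(-1) g = 3.138


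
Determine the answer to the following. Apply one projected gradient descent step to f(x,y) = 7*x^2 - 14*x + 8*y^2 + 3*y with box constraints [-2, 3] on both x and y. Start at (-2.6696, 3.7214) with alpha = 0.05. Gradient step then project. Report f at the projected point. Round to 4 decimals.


Step 1: Compute gradient at (-2.6696, 3.7214).
grad_x = 2*7*-2.6696 - 14 = -51.3744
grad_y = 2*8*3.7214 + 3 = 62.5424
Step 2: Gradient step.
x_raw = -2.6696 - 0.05*-51.3744 = -0.1009
y_raw = 3.7214 - 0.05*62.5424 = 0.5943
Step 3: Project onto [-2, 3].
x_proj = clip(-0.1009) = -0.1009
y_proj = clip(0.5943) = 0.5943
Step 4: Evaluate f.
f(-0.1009, 0.5943) = 6.0917


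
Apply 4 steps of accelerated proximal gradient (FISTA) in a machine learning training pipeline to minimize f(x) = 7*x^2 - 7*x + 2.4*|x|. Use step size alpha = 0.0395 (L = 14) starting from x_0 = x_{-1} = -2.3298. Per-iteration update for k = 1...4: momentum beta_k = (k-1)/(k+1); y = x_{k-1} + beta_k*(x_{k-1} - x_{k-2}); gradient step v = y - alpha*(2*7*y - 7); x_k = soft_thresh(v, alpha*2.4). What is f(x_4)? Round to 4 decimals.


FISTA on f(x) = 7*x^2 - 7*x + 2.4*|x|
L = 14, alpha = 0.0395
Iteration 1: beta = 0.0, y = -2.3298 + 0.0*(-2.3298 + 2.3298) = -2.3298
  grad(y) = -39.6172, v = y - alpha*grad = -0.7649
  prox(v) = soft_thresh(-0.7649, 0.0948) = -0.6701
Iteration 2: beta = 0.3333, y = -0.6701 + 0.3333*(-0.6701 + 2.3298) = -0.1169
  grad(y) = -8.6365, v = y - alpha*grad = 0.2242
  prox(v) = soft_thresh(0.2242, 0.0948) = 0.1294
Iteration 3: beta = 0.5, y = 0.1294 + 0.5*(0.1294 + 0.6701) = 0.5292
  grad(y) = 0.4093, v = y - alpha*grad = 0.5131
  prox(v) = soft_thresh(0.5131, 0.0948) = 0.4183
Iteration 4: beta = 0.6, y = 0.4183 + 0.6*(0.4183 - 0.1294) = 0.5916
  grad(y) = 1.2818, v = y - alpha*grad = 0.5409
  prox(v) = soft_thresh(0.5409, 0.0948) = 0.4461
f(x_4) = 7*0.4461^2 - 7*0.4461 + 2.4*|0.4461| = -0.659


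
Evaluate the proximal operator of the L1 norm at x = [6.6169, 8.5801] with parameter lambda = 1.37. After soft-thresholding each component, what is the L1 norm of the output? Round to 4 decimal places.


Soft-thresholding with lambda = 1.37:
prox(6.6169) = sign(6.6169)*max(|6.6169| - 1.37, 0) = 5.2469
prox(8.5801) = sign(8.5801)*max(|8.5801| - 1.37, 0) = 7.2101
prox(x) = [5.2469, 7.2101]
||prox(x)||_1 = 5.2469 + 7.2101 = 12.457


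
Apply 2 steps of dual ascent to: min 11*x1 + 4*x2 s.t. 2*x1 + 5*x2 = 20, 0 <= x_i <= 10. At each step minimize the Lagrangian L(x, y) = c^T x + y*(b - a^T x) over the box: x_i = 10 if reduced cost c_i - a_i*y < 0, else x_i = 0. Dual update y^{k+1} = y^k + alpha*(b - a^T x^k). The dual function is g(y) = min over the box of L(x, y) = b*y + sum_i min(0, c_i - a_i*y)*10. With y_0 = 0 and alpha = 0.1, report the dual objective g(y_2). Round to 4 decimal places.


Dual ascent for LP: min 11*x1 + 4*x2, 2*x1 + 5*x2 = 20, 0 <= x_i <= 10
Step 1: y^k = 0.0, reduced costs: (11.0, 4.0)
  x^k = (0.0, 0.0), subgradient = b - a^T x = 20.0
  y^{k+1} = 0.0 + 0.1*20.0 = 2.0
Step 2: y^k = 2.0, reduced costs: (7.0, -6.0)
  x^k = (0.0, 10.0), subgradient = b - a^T x = -30.0
  y^{k+1} = 2.0 + 0.1*-30.0 = -1.0
Dual objective at y_2 = -1.0: reduced costs (13.0, 9.0), box minimizer x = (0.0, 0.0)
g(y_2) = b*y + (c1 - a1*y)*x1 + (c2 - a2*y)*x2 = 20*(-1.0) + 13.0*0.0 + 9.0*0.0 = -20.0 + 0.0 + 0.0 = -20.0


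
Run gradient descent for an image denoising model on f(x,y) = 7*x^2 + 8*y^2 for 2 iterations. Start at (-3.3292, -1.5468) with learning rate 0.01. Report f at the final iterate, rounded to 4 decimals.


Gradient descent on f(x,y) = 7*x^2 + 8*y^2.
Starting point: (-3.3292, -1.5468), alpha = 0.01
Step 1: grad_x = 2*7*-3.3292 = -46.6088, grad_y = 2*8*-1.5468 = -24.7488
  x_1 = -3.3292 - 0.01*-46.6088 = -2.8631
  y_1 = -1.5468 - 0.01*-24.7488 = -1.2993
Step 2: grad_x = 2*7*-2.8631 = -40.0836, grad_y = 2*8*-1.2993 = -20.789
  x_2 = -2.8631 - 0.01*-40.0836 = -2.4623
  y_2 = -1.2993 - 0.01*-20.789 = -1.0914
f(-2.4623, -1.0914) = 7*(-2.4623)^2 + 8*(-1.0914)^2 = 51.9692


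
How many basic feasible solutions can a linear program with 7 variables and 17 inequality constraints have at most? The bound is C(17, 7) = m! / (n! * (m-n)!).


Each vertex corresponds to some choice of n active constraints out of m, so the number of vertices is at most C(m, n) = m! / (n!(m-n)!).
m = 17, n = 7
Numerator: 17 * 16 * 15 * 14 * 13 * 12 * 11
Denominator: 7! = 5040
C(17, 7) = 19448


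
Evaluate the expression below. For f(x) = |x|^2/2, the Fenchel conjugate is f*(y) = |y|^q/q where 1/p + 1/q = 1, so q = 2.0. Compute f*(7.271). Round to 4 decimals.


The conjugate exponent q satisfies 1/p + 1/q = 1.
p = 2, so q = 2/(2 - 1) = 2.0
|y|^q = 7.271^2.0 = 52.8674
f*(7.271) = 52.8674 / 2.0 = 26.4337


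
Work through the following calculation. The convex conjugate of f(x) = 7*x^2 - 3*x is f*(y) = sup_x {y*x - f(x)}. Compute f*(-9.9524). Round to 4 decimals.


f*(y) = sup_x {y*x - a*x^2 - b*x} = sup_x {(y-b)*x - a*x^2}
FOC: (y - b) - 2a*x = 0 => x* = (y - b)/(2a)
x* = (-9.9524 + 3)/(2*7) = -0.4966
f*(-9.9524) = (y-b)^2/(4a) = (-9.9524 + 3)^2/(4*7)
= 48.3359/28 = 1.7263


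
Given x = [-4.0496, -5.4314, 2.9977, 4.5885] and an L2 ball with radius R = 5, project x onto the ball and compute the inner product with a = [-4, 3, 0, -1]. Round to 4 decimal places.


Step 1: Compute ||x|| (intermediates to 6 decimals).
||x|| = sqrt((-4.0496)^2 + (-5.4314)^2 + 2.9977^2 + 4.5885^2) = 8.71435
Step 2: Project.
Since ||x|| > R, scale = R/||x|| = 5/8.71435 = 0.573766, proj(x) = scale * x
proj(x) = [-2.323523, -3.116353, 1.719978, 2.632725]
Step 3: Dot product.
a^T * proj(x) = -4*(-2.323523) + 3*(-3.116353) + 0*1.719978 - 1*2.632725 = -2.6877


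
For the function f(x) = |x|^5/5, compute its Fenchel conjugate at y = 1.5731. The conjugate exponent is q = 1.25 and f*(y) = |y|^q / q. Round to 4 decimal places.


The conjugate exponent q satisfies 1/p + 1/q = 1.
p = 5, so q = 5/(5 - 1) = 1.25
|y|^q = 1.5731^1.25 = 1.7618
f*(1.5731) = 1.7618 / 1.25 = 1.4094


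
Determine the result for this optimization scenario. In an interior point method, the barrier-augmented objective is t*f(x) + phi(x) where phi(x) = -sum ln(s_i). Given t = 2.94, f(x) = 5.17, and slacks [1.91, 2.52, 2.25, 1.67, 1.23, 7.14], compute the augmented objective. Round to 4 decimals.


Step 1: Compute log-barrier.
ln values: [0.6471, 0.9243, 0.8109, 0.5128, 0.207, 1.9657]
phi = -(0.6471 + 0.9243 + 0.8109 + 0.5128 + 0.207 + 1.9657) = -5.0678
Step 2: Compute augmented objective.
t*f(x) = 2.94*5.17 = 15.1998
Total = 15.1998 - 5.0678 = 10.132


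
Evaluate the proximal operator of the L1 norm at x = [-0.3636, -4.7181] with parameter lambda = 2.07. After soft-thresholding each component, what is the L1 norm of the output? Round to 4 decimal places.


Soft-thresholding with lambda = 2.07:
prox(-0.3636) = sign(-0.3636)*max(|-0.3636| - 2.07, 0) = 0.0
prox(-4.7181) = sign(-4.7181)*max(|-4.7181| - 2.07, 0) = -2.6481
prox(x) = [0.0, -2.6481]
||prox(x)||_1 = 0.0 + 2.6481 = 2.6481


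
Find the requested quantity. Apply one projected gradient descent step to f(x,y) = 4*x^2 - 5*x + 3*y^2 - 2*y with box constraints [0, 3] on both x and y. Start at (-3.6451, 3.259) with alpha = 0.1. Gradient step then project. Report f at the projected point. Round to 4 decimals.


Step 1: Compute gradient at (-3.6451, 3.259).
grad_x = 2*4*-3.6451 - 5 = -34.1608
grad_y = 2*3*3.259 - 2 = 17.554
Step 2: Gradient step.
x_raw = -3.6451 - 0.1*-34.1608 = -0.229
y_raw = 3.259 - 0.1*17.554 = 1.5036
Step 3: Project onto [0, 3].
x_proj = clip(-0.229) = 0.0
y_proj = clip(1.5036) = 1.5036
Step 4: Evaluate f.
f(0.0, 1.5036) = 3.7752


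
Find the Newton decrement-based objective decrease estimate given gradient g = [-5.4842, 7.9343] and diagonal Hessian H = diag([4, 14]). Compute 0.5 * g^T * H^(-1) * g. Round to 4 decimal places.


Step 1: H is diagonal, so H^(-1) * g = [-1.3711, 0.5667].
Step 2: g^T H^(-1) g = sum_i g_i^2 / H_ii
  = (-5.4842)^2/4 + (7.9343)^2/14
  = 7.5191 + 4.4967 = 12.0158
Step 3: Objective decrease = 0.5 * g^T H^(-1) g = 6.0079


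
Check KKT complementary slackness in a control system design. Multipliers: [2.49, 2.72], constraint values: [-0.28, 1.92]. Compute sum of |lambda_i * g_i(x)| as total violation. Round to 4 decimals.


KKT complementary slackness check:
lambda_1 * g_1 = 2.49 * -0.28 = -0.6972
lambda_2 * g_2 = 2.72 * 1.92 = 5.2224
Total violation = 0.6972 + 5.2224 = 5.9196


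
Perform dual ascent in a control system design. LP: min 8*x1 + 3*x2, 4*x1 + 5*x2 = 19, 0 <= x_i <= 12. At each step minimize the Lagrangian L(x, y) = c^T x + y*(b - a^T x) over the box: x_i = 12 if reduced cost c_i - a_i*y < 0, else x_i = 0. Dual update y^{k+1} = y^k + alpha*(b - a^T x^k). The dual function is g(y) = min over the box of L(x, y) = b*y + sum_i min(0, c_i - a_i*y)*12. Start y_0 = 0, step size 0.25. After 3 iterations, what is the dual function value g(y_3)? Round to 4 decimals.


Dual ascent for LP: min 8*x1 + 3*x2, 4*x1 + 5*x2 = 19, 0 <= x_i <= 12
Step 1: y^k = 0.0, reduced costs: (8.0, 3.0)
  x^k = (0.0, 0.0), subgradient = b - a^T x = 19.0
  y^{k+1} = 0.0 + 0.25*19.0 = 4.75
Step 2: y^k = 4.75, reduced costs: (-11.0, -20.75)
  x^k = (12.0, 12.0), subgradient = b - a^T x = -89.0
  y^{k+1} = 4.75 + 0.25*-89.0 = -17.5
Step 3: y^k = -17.5, reduced costs: (78.0, 90.5)
  x^k = (0.0, 0.0), subgradient = b - a^T x = 19.0
  y^{k+1} = -17.5 + 0.25*19.0 = -12.75
Dual objective at y_3 = -12.75: reduced costs (59.0, 66.75), box minimizer x = (0.0, 0.0)
g(y_3) = b*y + (c1 - a1*y)*x1 + (c2 - a2*y)*x2 = 19*(-12.75) + 59.0*0.0 + 66.75*0.0 = -242.25 + 0.0 + 0.0 = -242.25


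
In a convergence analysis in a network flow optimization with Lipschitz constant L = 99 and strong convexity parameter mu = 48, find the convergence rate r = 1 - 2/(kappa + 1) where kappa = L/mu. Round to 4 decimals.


Step 1: Compute the condition number.
kappa = L/mu = 99/48 = 2.0625
Step 2: Compute the convergence rate.
r = 1 - 2/(kappa + 1) = 1 - 2*mu/(L + mu) = (L - mu)/(L + mu) = 51/147 = 0.3469


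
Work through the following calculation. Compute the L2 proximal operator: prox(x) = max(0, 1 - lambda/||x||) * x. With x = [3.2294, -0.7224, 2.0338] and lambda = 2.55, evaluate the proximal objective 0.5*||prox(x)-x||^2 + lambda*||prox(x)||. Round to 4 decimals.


Step 1: Compute ||x||.
||x|| = 3.8842
Step 2: Compute scaling factor.
scale = max(0, 1 - 2.55/3.8842) = 0.3435
Step 3: prox(x) = [1.1093, -0.2481, 0.6986]
||prox(x)|| = 1.3342
Step 4: Proximal objective.
0.5*||prox-x||^2 = 3.2513
lambda*||prox|| = 3.4022
Total = 6.6535


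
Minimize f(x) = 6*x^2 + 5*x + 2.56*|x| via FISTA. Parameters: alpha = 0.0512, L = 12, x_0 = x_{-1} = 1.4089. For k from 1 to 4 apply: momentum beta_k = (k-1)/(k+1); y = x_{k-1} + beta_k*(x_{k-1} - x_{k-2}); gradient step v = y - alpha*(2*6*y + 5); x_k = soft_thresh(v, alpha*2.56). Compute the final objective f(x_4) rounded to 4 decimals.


FISTA on f(x) = 6*x^2 + 5*x + 2.56*|x|
L = 12, alpha = 0.0512
Iteration 1: beta = 0.0, y = 1.4089 + 0.0*(1.4089 - 1.4089) = 1.4089
  grad(y) = 21.9068, v = y - alpha*grad = 0.2873
  prox(v) = soft_thresh(0.2873, 0.1311) = 0.1562
Iteration 2: beta = 0.3333, y = 0.1562 + 0.3333*(0.1562 - 1.4089) = -0.2614
  grad(y) = 1.8636, v = y - alpha*grad = -0.3568
  prox(v) = soft_thresh(-0.3568, 0.1311) = -0.2257
Iteration 3: beta = 0.5, y = -0.2257 + 0.5*(-0.2257 - 0.1562) = -0.4167
  grad(y) = 0.0, v = y - alpha*grad = -0.4167
  prox(v) = soft_thresh(-0.4167, 0.1311) = -0.2856
Iteration 4: beta = 0.6, y = -0.2856 + 0.6*(-0.2856 + 0.2257) = -0.3215
  grad(y) = 1.1417, v = y - alpha*grad = -0.38
  prox(v) = soft_thresh(-0.38, 0.1311) = -0.2489
f(x_4) = 6*(-0.2489)^2 + 5*(-0.2489) + 2.56*|-0.2489| = -0.2356


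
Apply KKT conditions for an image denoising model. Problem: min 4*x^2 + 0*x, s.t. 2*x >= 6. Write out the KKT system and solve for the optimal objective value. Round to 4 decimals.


Step 1: Try lambda = 0 (constraint inactive).
x_unc = 0/(2*4) = 0.0
Check: 2*0.0 = 0.0 < 6 -- violated!
Step 2: Constraint must be active: 2*x = 6
x* = 6/2 = 3.0
lambda = (2*4*3.0 + 0)/2 = 12.0
Step 3: Compute optimal value.
f(x*) = 4*3.0^2 + 0*3.0 = 36.0


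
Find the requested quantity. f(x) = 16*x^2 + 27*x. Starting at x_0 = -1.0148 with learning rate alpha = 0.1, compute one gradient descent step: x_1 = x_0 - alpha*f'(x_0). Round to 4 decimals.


We compute the gradient at x_0 and apply the update.
f'(x) = 32*x + 27
f'(-1.0148) = 32*-1.0148 + 27 = -5.4736
x_1 = -1.0148 - 0.1*-5.4736 = -0.4674


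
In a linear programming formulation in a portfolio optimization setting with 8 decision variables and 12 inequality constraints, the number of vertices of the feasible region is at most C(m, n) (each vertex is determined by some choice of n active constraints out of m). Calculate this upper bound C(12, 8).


Each vertex corresponds to some choice of n active constraints out of m, so the number of vertices is at most C(m, n) = m! / (n!(m-n)!).
m = 12, n = 8
Numerator: 12 * 11 * 10 * 9 * 8 * 7 * 6 * 5
Denominator: 8! = 40320
C(12, 8) = 495


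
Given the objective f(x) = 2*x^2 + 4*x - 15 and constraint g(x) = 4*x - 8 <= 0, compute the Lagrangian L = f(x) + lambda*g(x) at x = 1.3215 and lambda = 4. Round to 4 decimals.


Step 1: Evaluate f(x).
f(1.3215) = 2*1.3215^2 + 4*1.3215 - 15 = -6.2213
Step 2: Evaluate g(x).
g(1.3215) = 4*1.3215 - 8 = -2.714
Step 3: Compute Lagrangian.
L = -6.2213 + 4*-2.714 = -17.0773


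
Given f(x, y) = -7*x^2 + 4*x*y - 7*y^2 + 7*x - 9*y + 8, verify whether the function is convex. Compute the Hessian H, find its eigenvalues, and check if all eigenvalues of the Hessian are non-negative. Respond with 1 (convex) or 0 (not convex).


The Hessian of f(x,y) = -7*x^2 + 4*x*y - 7*y^2 + 7*x - 9*y + 8 is:
H = [[-14, 4], [4, -14]]
Trace = -14 - 14 = -28
Determinant = -14*-14 - (4)^2 = 180
Discriminant = (-28)^2 - 4*180 = 64.0
Eigenvalues: lambda_1 = -18.0, lambda_2 = -10.0
The function is not convex.

0


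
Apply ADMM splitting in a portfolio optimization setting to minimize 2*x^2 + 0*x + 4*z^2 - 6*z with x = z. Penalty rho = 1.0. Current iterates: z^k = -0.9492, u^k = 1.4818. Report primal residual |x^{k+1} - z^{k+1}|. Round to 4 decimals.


ADMM iteration with rho = 1.0, z^k = -0.9492, u^k = 1.4818
Step 1: x-update.
Minimize 2*x^2 + 0*x + (1.0/2)*(x + 0.9492 + 1.4818)^2
FOC: (2*2 + 1.0)*x = 0 + 1.0*(-0.9492 - 1.4818)
x^{k+1} = -0.4862
Step 2: z-update.
Minimize 4*z^2 - 6*z + (1.0/2)*(-0.4862 - z + 1.4818)^2
FOC: (2*4 + 1.0)*z = 6 + 1.0*(-0.4862 + 1.4818)
z^{k+1} = 0.7773
Step 3: u-update.
u^{k+1} = 1.4818 - 0.4862 - 0.7773 = 0.2183
Step 4: Primal residual = |-0.4862 - 0.7773| = 1.2635


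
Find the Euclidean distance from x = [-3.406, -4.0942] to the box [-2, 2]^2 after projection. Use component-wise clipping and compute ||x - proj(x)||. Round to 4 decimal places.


Project each component onto [-2, 2].
clip(-3.406) = -2.0, clip(-4.0942) = -2.0
Projection = [-2.0, -2.0]
Squared diffs: [1.9768, 4.3857]
Distance = sqrt(6.3625) = 2.5224
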